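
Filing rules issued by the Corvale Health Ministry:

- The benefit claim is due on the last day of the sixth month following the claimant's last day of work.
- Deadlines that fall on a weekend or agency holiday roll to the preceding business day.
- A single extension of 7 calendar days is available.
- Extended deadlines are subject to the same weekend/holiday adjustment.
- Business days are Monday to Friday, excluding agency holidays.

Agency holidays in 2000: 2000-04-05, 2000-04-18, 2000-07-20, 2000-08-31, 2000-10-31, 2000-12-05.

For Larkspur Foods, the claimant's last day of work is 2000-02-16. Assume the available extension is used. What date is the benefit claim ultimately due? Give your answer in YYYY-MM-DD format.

2000-09-06

6 months after 2000-02-16 falls in August 2000; the last day of that month is 2000-08-31.
2000-08-31 falls on a listed holiday. Rolling to the preceding business day gives 2000-08-30, a Wednesday.
Add the 7 calendar-day extension to 2000-08-30: 2000-09-06.
2000-09-06 is a Wednesday and not a listed holiday, so it stands.
The final due date is 2000-09-06.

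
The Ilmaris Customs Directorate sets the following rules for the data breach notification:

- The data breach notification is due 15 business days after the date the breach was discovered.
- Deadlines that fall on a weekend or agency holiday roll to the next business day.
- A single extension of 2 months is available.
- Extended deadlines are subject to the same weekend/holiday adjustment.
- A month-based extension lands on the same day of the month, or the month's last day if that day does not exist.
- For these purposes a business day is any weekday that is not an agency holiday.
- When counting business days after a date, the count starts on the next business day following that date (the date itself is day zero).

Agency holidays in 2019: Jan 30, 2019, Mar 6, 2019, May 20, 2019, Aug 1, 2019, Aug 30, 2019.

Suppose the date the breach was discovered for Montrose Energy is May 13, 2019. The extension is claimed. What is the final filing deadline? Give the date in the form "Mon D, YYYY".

Aug 5, 2019

Starting the day after May 13, 2019 and counting 15 business days lands on Jun 4, 2019.
Since Jun 4, 2019 is a Tuesday and not a holiday, the date is unchanged.
Add 2 months to Jun 4, 2019: Aug 4, 2019.
Aug 4, 2019 is a Sunday, so it moves to the next business day, Aug 5, 2019 (Monday).
Final deadline: Aug 5, 2019.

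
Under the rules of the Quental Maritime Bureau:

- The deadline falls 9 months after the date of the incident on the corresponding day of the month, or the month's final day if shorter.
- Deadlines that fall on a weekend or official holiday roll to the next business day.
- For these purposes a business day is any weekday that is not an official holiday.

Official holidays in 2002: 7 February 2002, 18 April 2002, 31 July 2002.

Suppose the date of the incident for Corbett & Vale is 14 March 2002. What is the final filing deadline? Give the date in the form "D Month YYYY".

9 months after 14 March 2002, on the same day of the month, is 14 December 2002.
14 December 2002 falls on a Saturday. Rolling to the next business day gives 16 December 2002, a Monday.
Final deadline: 16 December 2002.

16 December 2002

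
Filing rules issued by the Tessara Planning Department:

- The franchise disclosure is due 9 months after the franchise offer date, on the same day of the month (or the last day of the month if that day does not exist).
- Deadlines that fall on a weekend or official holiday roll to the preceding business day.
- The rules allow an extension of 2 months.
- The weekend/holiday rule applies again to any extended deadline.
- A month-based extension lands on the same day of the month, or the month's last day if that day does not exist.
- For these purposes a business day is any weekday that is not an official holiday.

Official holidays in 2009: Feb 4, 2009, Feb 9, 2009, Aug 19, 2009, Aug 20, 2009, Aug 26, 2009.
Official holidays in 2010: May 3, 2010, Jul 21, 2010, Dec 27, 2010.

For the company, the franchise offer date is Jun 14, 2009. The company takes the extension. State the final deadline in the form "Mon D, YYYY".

May 12, 2010

9 months from Jun 14, 2009 is Mar 14, 2010.
Mar 14, 2010 is a Sunday; the preceding business day is Mar 12, 2010 (Friday).
The 2 months extension carries Mar 12, 2010 to May 12, 2010.
May 12, 2010 falls on a Wednesday, which is a business day, so no adjustment is needed.
Final deadline: May 12, 2010.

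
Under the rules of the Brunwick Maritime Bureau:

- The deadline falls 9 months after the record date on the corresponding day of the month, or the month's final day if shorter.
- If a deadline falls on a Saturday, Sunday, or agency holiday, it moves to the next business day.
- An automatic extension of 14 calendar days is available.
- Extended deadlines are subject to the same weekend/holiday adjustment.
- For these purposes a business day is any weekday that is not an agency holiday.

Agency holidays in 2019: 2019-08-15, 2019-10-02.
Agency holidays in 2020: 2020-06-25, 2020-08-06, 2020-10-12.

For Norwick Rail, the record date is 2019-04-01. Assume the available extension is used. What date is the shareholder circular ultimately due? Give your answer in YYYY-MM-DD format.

9 months after 2019-04-01, on the same day of the month, is 2020-01-01.
Since 2020-01-01 is a Wednesday and not a holiday, the date is unchanged.
Add the 14 calendar-day extension to 2020-01-01: 2020-01-15.
2020-01-15 is a Wednesday and not a listed holiday, so it stands.
Final deadline: 2020-01-15.

2020-01-15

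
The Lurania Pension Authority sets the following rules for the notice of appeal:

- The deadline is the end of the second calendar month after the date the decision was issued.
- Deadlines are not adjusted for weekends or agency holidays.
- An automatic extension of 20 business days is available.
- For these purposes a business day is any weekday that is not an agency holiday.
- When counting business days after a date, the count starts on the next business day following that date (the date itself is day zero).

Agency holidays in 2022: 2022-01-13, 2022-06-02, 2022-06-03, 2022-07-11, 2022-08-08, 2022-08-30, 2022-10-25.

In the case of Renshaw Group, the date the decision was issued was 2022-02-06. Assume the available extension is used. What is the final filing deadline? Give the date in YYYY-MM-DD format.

The second month after 2022-02-06 is April 2022, whose last day is 2022-04-30.
2022-04-30 falls on a Saturday. The rules make no weekend/holiday allowance, so it remains 2022-04-30.
Counting 20 further business days from 2022-04-30 reaches 2022-05-27.
No adjustment is made for weekends or holidays, so 2022-05-27 stands.
The final due date is 2022-05-27.

2022-05-27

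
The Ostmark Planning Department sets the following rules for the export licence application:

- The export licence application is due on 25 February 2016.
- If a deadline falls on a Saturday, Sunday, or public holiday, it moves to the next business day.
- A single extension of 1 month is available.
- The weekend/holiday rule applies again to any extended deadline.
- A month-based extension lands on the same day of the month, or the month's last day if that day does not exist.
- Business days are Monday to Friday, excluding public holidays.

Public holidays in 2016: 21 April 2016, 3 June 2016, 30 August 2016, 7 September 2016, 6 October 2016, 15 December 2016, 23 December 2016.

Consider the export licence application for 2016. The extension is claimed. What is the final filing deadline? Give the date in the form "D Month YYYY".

25 March 2016

Start from the fixed due date, 25 February 2016.
Since 25 February 2016 is a Thursday and not a holiday, the date is unchanged.
Add 1 month to 25 February 2016: 25 March 2016.
25 March 2016 is a Friday and not a listed holiday, so it stands.
Deadline: 25 March 2016.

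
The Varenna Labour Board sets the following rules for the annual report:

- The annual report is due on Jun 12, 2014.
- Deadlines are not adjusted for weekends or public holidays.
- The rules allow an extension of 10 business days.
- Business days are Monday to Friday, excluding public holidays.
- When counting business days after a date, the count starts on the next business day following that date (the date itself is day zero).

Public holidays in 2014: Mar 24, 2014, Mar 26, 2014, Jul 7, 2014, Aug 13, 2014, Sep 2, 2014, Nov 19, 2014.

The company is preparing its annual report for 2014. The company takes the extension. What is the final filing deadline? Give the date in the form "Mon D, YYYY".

Jun 26, 2014

The statutory due date is Jun 12, 2014.
Jun 12, 2014 is a Thursday; no weekend or holiday adjustment applies.
The 10-business-day extension runs from Jun 12, 2014 to Jun 26, 2014.
Jun 26, 2014 falls on a Thursday. The rules make no weekend/holiday allowance, so it remains Jun 26, 2014.
The final due date is Jun 26, 2014.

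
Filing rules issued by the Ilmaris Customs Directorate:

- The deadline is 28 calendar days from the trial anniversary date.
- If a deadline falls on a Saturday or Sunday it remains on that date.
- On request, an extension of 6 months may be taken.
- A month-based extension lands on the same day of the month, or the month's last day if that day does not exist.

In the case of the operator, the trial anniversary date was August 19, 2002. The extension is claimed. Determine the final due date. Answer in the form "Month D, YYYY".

March 16, 2003

Adding 28 calendar days to August 19, 2002 gives September 16, 2002.
No adjustment is made for weekends or holidays, so September 16, 2002 stands.
Add 6 months to September 16, 2002: March 16, 2003.
March 16, 2003 falls on a Sunday. The rules make no weekend/holiday allowance, so it remains March 16, 2003.
The final due date is March 16, 2003.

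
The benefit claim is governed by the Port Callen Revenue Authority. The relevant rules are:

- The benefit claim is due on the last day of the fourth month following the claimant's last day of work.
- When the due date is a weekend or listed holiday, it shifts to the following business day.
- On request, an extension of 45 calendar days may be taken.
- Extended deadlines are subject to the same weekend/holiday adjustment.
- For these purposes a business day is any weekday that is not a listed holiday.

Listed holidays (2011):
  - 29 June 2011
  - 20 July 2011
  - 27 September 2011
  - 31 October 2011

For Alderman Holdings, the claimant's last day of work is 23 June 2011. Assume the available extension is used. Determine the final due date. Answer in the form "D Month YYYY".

4 months after 23 June 2011 is October 2011; that month ends on 31 October 2011.
31 October 2011 is a listed holiday; the next business day is 1 November 2011 (Tuesday).
Add the 45 calendar-day extension to 1 November 2011: 16 December 2011.
Since 16 December 2011 is a Friday and not a holiday, the date is unchanged.
Final deadline: 16 December 2011.

16 December 2011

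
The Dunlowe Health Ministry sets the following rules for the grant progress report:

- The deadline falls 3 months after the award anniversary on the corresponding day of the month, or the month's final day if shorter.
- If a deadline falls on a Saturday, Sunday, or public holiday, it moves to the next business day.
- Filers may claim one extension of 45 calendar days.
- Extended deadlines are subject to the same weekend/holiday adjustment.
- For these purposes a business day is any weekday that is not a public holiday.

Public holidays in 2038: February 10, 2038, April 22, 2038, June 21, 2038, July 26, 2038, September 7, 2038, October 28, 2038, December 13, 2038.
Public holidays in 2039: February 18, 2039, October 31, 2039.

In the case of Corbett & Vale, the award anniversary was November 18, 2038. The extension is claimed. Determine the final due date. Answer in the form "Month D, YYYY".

April 7, 2039

3 months from November 18, 2038 is February 18, 2039.
February 18, 2039 is a listed holiday; the next business day is February 21, 2039 (Monday).
Applying the 45-calendar-day extension: February 21, 2039 + 45 days = April 7, 2039.
April 7, 2039 (Thursday) is already a business day.
Deadline: April 7, 2039.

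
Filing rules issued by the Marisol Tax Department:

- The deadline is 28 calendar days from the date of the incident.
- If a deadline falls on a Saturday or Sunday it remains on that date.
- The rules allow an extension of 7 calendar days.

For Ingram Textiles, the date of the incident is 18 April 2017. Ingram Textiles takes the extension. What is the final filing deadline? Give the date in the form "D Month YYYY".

28 calendar days after 18 April 2017 is 16 May 2017.
16 May 2017 falls on a Tuesday. The rules make no weekend/holiday allowance, so it remains 16 May 2017.
Applying the 7-calendar-day extension: 16 May 2017 + 7 days = 23 May 2017.
23 May 2017 falls on a Tuesday. The rules make no weekend/holiday allowance, so it remains 23 May 2017.
Final deadline: 23 May 2017.

23 May 2017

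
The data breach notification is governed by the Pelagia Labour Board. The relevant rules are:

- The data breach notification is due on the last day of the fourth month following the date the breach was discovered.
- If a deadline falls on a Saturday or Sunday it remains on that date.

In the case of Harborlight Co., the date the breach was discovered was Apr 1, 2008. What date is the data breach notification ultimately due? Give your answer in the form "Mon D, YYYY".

Aug 31, 2008

The fourth month after Apr 1, 2008 is August 2008, whose last day is Aug 31, 2008.
No adjustment is made for weekends or holidays, so Aug 31, 2008 stands.
Deadline: Aug 31, 2008.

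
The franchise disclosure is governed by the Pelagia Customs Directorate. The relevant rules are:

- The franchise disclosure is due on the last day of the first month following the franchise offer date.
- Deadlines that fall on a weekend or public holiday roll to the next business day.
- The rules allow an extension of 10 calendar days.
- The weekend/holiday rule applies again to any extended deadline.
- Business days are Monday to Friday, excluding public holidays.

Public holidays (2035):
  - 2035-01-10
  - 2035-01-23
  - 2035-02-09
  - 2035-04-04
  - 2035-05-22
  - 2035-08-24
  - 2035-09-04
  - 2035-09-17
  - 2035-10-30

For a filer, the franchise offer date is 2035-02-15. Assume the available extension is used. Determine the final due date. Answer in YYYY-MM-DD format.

The first month after 2035-02-15 is March 2035, whose last day is 2035-03-31.
2035-03-31 falls on a Saturday. Rolling to the next business day gives 2035-04-02, a Monday.
The 10-calendar-day extension moves the deadline from 2035-04-02 to 2035-04-12.
2035-04-12 (Thursday) is already a business day.
So the filing is due 2035-04-12.

2035-04-12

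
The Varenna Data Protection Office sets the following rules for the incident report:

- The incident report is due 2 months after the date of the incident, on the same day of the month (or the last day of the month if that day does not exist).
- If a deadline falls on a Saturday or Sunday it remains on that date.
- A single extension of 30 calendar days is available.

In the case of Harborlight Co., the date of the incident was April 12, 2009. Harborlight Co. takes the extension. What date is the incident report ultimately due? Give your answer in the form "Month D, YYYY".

2 months from April 12, 2009 is June 12, 2009.
June 12, 2009 falls on a Friday. The rules make no weekend/holiday allowance, so it remains June 12, 2009.
With the 30-day extension, June 12, 2009 becomes July 12, 2009.
No adjustment is made for weekends or holidays, so July 12, 2009 stands.
Final deadline: July 12, 2009.

July 12, 2009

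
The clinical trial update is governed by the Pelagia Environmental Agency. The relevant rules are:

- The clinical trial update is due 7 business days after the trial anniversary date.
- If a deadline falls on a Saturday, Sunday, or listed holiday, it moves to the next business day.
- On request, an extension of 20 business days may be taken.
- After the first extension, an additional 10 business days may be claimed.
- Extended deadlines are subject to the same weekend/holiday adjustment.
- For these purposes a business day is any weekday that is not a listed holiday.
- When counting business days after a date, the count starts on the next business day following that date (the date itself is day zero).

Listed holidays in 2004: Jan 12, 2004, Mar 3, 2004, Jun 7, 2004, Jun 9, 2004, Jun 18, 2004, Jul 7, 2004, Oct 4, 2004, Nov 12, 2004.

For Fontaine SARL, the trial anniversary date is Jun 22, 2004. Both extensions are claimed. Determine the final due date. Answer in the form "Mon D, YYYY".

Counting 7 business days after Jun 22, 2004 (skipping weekends and listed holidays) reaches Jul 1, 2004.
Jul 1, 2004 (Thursday) is already a business day.
Applying the 20-business-day extension: 20 business days after Jul 1, 2004 is Jul 30, 2004.
Jul 30, 2004 (Friday) is already a business day.
Counting 10 further business days from Jul 30, 2004 reaches Aug 13, 2004.
Aug 13, 2004 (Friday) is already a business day.
The final due date is Aug 13, 2004.

Aug 13, 2004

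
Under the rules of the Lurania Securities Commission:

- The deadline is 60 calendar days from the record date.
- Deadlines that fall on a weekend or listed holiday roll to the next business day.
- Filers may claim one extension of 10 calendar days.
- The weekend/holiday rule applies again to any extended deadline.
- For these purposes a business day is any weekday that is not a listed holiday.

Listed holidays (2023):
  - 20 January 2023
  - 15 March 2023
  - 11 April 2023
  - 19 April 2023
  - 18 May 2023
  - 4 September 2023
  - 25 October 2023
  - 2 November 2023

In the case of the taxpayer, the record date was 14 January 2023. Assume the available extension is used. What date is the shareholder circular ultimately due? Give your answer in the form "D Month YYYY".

Adding 60 calendar days to 14 January 2023 gives 15 March 2023.
15 March 2023 is a listed holiday, so it moves to the next business day, 16 March 2023 (Thursday).
Add the 10 calendar-day extension to 16 March 2023: 26 March 2023.
Because 26 March 2023 is a Sunday, the deadline becomes 27 March 2023 (Monday).
The final due date is 27 March 2023.

27 March 2023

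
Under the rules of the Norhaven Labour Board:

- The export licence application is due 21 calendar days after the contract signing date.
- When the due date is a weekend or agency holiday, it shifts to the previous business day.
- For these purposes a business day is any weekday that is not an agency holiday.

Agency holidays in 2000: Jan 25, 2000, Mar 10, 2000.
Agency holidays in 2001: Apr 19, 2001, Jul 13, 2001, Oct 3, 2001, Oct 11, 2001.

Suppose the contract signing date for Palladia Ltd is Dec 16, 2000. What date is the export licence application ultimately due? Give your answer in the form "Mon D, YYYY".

21 calendar days after Dec 16, 2000 is Jan 6, 2001.
Jan 6, 2001 is a Saturday; the preceding business day is Jan 5, 2001 (Friday).
So the filing is due Jan 5, 2001.

Jan 5, 2001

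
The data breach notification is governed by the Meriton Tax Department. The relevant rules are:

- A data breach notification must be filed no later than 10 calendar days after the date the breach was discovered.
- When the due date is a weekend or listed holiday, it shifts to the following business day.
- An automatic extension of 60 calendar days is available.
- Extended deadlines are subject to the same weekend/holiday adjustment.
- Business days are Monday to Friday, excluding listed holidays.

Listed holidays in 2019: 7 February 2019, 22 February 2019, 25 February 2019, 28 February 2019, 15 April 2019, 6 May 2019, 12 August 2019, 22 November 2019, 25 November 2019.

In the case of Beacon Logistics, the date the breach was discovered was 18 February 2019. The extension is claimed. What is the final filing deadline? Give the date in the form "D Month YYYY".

30 April 2019

From 18 February 2019, 10 calendar days later is 28 February 2019.
28 February 2019 is a listed holiday; the next business day is 1 March 2019 (Friday).
With the 60-day extension, 1 March 2019 becomes 30 April 2019.
30 April 2019 (Tuesday) is already a business day.
So the filing is due 30 April 2019.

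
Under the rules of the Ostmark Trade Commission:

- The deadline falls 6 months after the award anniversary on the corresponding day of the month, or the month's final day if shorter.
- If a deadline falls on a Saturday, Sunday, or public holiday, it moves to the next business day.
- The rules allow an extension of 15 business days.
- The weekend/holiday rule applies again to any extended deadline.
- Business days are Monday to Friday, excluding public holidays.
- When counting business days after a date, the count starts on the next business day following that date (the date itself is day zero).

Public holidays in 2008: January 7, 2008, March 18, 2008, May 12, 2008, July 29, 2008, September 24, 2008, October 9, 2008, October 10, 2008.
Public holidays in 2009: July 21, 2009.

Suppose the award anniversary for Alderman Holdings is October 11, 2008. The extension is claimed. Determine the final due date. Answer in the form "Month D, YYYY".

May 4, 2009

Moving 6 months forward from October 11, 2008 on the corresponding day gives April 11, 2009.
April 11, 2009 is a Saturday, so it moves to the next business day, April 13, 2009 (Monday).
The 15-business-day extension runs from April 13, 2009 to May 4, 2009.
May 4, 2009 (Monday) is already a business day.
Final deadline: May 4, 2009.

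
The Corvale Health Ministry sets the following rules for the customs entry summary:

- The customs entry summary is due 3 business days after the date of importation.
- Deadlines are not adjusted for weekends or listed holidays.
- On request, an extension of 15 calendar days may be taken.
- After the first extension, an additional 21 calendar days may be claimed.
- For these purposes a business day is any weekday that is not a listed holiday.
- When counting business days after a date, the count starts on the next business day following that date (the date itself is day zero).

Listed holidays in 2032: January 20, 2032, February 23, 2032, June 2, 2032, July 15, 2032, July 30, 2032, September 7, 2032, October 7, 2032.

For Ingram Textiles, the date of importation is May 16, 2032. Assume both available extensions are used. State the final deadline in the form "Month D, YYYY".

Starting the day after May 16, 2032 and counting 3 business days lands on May 19, 2032.
No adjustment is made for weekends or holidays, so May 19, 2032 stands.
With the 15-day extension, May 19, 2032 becomes June 3, 2032.
June 3, 2032 is a Thursday; no weekend or holiday adjustment applies.
With the 21-day extension, June 3, 2032 becomes June 24, 2032.
June 24, 2032 falls on a Thursday. The rules make no weekend/holiday allowance, so it remains June 24, 2032.
The final due date is June 24, 2032.

June 24, 2032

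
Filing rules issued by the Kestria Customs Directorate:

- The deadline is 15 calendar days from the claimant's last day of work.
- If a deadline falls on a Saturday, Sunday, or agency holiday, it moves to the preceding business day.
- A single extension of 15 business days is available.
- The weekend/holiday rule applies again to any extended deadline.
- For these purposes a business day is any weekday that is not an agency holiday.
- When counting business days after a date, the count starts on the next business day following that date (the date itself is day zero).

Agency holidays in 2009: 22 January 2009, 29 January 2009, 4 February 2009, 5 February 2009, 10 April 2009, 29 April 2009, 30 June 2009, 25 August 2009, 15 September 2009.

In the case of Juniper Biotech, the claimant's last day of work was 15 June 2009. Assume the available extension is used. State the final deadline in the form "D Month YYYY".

21 July 2009

Adding 15 calendar days to 15 June 2009 gives 30 June 2009.
Because 30 June 2009 is a listed holiday, the deadline becomes 29 June 2009 (Monday).
Applying the 15-business-day extension: 15 business days after 29 June 2009 is 21 July 2009.
21 July 2009 falls on a Tuesday, which is a business day, so no adjustment is needed.
Deadline: 21 July 2009.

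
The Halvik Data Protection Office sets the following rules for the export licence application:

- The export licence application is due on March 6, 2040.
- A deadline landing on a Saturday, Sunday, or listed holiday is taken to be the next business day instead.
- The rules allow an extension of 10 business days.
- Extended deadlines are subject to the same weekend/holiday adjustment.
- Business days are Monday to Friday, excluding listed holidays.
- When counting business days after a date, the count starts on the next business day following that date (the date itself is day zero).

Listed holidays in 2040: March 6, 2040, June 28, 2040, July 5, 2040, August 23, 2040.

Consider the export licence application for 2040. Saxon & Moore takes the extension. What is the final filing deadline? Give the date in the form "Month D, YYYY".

The stated deadline is March 6, 2040.
Because March 6, 2040 is a listed holiday, the deadline becomes March 7, 2040 (Wednesday).
The 10-business-day extension runs from March 7, 2040 to March 21, 2040.
March 21, 2040 (Wednesday) is already a business day.
Deadline: March 21, 2040.

March 21, 2040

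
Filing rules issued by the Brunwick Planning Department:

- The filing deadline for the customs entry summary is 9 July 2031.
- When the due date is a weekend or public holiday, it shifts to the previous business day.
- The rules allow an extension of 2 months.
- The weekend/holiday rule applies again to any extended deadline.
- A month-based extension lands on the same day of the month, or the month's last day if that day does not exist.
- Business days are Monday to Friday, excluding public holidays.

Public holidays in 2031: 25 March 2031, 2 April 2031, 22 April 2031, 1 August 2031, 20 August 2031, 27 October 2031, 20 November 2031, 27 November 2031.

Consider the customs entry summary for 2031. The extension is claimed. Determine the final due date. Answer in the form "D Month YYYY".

The statutory due date is 9 July 2031.
Since 9 July 2031 is a Wednesday and not a holiday, the date is unchanged.
The 2 months extension carries 9 July 2031 to 9 September 2031.
9 September 2031 (Tuesday) is already a business day.
Final deadline: 9 September 2031.

9 September 2031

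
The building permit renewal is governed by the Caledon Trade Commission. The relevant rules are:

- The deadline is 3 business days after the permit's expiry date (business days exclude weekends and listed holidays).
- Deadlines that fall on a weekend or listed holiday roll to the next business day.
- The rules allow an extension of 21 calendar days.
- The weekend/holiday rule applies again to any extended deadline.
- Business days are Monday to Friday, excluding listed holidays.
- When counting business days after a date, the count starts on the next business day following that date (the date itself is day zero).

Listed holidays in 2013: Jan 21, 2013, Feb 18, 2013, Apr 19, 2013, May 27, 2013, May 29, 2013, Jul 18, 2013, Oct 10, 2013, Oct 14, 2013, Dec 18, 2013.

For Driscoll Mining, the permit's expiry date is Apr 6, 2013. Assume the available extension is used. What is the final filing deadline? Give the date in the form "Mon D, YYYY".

3 business days after Apr 6, 2013, excluding weekends and holidays, is Apr 10, 2013.
Apr 10, 2013 (Wednesday) is already a business day.
The 21-calendar-day extension moves the deadline from Apr 10, 2013 to May 1, 2013.
May 1, 2013 is a Wednesday and not a listed holiday, so it stands.
The final due date is May 1, 2013.

May 1, 2013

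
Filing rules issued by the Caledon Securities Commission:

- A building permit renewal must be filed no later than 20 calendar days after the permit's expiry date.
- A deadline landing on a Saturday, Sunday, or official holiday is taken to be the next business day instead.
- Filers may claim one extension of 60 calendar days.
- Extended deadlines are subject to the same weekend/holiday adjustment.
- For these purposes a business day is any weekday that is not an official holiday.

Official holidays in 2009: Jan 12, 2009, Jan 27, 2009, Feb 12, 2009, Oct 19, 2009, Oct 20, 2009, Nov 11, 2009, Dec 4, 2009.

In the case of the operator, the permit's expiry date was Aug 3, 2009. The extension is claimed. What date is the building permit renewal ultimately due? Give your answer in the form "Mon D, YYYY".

Oct 23, 2009

20 calendar days after Aug 3, 2009 is Aug 23, 2009.
Aug 23, 2009 is a Sunday, so it moves to the next business day, Aug 24, 2009 (Monday).
Applying the 60-calendar-day extension: Aug 24, 2009 + 60 days = Oct 23, 2009.
Oct 23, 2009 is a Friday and not a listed holiday, so it stands.
So the filing is due Oct 23, 2009.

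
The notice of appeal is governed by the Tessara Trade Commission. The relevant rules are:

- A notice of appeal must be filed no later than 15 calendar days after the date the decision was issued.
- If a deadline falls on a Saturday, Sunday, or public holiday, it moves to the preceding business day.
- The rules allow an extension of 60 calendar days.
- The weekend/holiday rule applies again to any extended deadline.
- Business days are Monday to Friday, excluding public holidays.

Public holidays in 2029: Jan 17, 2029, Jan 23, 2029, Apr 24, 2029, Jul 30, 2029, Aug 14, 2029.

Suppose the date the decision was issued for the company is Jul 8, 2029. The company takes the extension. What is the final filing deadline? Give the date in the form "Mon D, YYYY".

15 calendar days after Jul 8, 2029 is Jul 23, 2029.
Jul 23, 2029 falls on a Monday, which is a business day, so no adjustment is needed.
The 60-calendar-day extension moves the deadline from Jul 23, 2029 to Sep 21, 2029.
Since Sep 21, 2029 is a Friday and not a holiday, the date is unchanged.
Final deadline: Sep 21, 2029.

Sep 21, 2029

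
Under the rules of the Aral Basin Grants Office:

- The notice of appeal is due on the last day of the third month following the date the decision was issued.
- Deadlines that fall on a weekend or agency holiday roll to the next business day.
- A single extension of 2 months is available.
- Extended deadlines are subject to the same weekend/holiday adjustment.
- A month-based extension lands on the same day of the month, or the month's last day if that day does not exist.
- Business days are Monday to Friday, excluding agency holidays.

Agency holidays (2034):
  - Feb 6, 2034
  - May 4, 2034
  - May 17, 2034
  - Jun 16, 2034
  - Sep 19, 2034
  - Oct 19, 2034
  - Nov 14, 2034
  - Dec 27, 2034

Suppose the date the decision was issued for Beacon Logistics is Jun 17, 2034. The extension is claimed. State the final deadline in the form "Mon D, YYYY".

Dec 4, 2034

The third month after Jun 17, 2034 is September 2034, whose last day is Sep 30, 2034.
Because Sep 30, 2034 is a Saturday, the deadline becomes Oct 2, 2034 (Monday).
Add 2 months to Oct 2, 2034: Dec 2, 2034.
Dec 2, 2034 is a Saturday; the next business day is Dec 4, 2034 (Monday).
Final deadline: Dec 4, 2034.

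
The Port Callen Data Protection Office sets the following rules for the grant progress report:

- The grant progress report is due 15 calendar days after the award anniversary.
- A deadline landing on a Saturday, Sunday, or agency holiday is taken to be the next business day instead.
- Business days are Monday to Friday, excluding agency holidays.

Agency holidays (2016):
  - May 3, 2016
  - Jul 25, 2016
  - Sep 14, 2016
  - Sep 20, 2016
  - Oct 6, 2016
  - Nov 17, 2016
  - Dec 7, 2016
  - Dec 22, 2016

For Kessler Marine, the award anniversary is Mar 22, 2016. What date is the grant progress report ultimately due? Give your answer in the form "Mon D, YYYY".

Apr 6, 2016

Trigger date Mar 22, 2016 + 15 calendar days = Apr 6, 2016.
Apr 6, 2016 is a Wednesday and not a listed holiday, so it stands.
The final due date is Apr 6, 2016.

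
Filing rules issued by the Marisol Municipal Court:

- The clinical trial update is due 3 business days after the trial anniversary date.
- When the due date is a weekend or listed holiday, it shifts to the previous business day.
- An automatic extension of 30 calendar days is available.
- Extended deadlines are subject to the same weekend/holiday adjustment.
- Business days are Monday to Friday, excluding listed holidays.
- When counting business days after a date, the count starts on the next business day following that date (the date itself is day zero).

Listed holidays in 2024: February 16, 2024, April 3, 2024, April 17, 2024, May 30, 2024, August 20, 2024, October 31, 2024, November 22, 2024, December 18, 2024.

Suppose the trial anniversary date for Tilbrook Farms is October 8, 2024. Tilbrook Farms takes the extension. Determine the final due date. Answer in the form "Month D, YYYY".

Starting the day after October 8, 2024 and counting 3 business days lands on October 11, 2024.
October 11, 2024 (Friday) is already a business day.
Applying the 30-calendar-day extension: October 11, 2024 + 30 days = November 10, 2024.
November 10, 2024 is a Sunday; the preceding business day is November 8, 2024 (Friday).
Deadline: November 8, 2024.

November 8, 2024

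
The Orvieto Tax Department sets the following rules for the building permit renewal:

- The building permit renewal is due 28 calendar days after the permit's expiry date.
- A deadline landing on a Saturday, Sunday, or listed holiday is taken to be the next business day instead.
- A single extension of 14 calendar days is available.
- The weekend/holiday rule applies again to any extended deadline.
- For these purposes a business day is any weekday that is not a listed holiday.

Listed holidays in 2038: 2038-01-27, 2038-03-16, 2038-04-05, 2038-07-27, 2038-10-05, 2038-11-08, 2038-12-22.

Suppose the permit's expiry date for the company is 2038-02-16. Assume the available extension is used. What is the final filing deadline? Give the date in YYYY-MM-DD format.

2038-03-31

28 calendar days after 2038-02-16 is 2038-03-16.
2038-03-16 falls on a listed holiday. Rolling to the next business day gives 2038-03-17, a Wednesday.
Applying the 14-calendar-day extension: 2038-03-17 + 14 days = 2038-03-31.
2038-03-31 (Wednesday) is already a business day.
The final due date is 2038-03-31.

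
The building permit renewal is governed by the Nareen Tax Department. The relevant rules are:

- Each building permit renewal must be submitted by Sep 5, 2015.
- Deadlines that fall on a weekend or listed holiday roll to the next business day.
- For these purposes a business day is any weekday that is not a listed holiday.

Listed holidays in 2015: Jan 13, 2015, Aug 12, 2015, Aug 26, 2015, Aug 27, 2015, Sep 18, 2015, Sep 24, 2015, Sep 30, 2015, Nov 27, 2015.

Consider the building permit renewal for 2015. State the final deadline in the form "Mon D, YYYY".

Sep 7, 2015

Start from the fixed due date, Sep 5, 2015.
Sep 5, 2015 is a Saturday; the next business day is Sep 7, 2015 (Monday).
The final due date is Sep 7, 2015.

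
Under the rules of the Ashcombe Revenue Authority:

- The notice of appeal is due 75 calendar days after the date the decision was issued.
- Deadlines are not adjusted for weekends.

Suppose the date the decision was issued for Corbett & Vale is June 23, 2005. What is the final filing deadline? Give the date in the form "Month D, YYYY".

September 6, 2005

75 calendar days after June 23, 2005 is September 6, 2005.
No adjustment is made for weekends or holidays, so September 6, 2005 stands.
Final deadline: September 6, 2005.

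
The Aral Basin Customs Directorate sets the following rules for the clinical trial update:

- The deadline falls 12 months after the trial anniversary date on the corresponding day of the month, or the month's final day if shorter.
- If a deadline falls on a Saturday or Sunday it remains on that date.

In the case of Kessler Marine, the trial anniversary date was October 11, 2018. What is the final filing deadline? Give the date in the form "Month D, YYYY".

October 11, 2019

12 months after October 11, 2018, on the same day of the month, is October 11, 2019.
October 11, 2019 falls on a Friday. The rules make no weekend/holiday allowance, so it remains October 11, 2019.
So the filing is due October 11, 2019.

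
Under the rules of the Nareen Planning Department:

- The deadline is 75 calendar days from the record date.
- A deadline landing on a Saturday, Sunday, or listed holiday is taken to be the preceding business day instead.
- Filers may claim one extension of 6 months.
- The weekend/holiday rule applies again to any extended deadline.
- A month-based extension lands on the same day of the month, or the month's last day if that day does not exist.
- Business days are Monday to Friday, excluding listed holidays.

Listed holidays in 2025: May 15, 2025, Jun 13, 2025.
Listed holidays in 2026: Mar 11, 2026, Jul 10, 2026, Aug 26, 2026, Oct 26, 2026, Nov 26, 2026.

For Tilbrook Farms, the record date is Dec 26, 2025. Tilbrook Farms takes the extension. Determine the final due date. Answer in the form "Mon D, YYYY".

Sep 10, 2026

From Dec 26, 2025, 75 calendar days later is Mar 11, 2026.
Because Mar 11, 2026 is a listed holiday, the deadline becomes Mar 10, 2026 (Tuesday).
Applying the 6 months extension: 6 months after Mar 10, 2026 is Sep 10, 2026.
Sep 10, 2026 (Thursday) is already a business day.
Deadline: Sep 10, 2026.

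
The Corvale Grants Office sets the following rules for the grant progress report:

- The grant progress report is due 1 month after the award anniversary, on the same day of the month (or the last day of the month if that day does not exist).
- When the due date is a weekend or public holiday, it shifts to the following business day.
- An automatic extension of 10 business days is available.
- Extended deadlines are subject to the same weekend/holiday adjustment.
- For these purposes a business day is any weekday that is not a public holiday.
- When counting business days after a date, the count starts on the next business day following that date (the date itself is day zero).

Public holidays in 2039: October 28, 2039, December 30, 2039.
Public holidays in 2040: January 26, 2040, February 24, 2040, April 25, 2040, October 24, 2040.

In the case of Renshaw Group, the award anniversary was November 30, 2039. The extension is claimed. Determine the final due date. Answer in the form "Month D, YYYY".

January 16, 2040

Moving 1 month forward from November 30, 2039 on the corresponding day gives December 30, 2039.
December 30, 2039 is a listed holiday; the next business day is January 2, 2040 (Monday).
Applying the 10-business-day extension: 10 business days after January 2, 2040 is January 16, 2040.
Since January 16, 2040 is a Monday and not a holiday, the date is unchanged.
Deadline: January 16, 2040.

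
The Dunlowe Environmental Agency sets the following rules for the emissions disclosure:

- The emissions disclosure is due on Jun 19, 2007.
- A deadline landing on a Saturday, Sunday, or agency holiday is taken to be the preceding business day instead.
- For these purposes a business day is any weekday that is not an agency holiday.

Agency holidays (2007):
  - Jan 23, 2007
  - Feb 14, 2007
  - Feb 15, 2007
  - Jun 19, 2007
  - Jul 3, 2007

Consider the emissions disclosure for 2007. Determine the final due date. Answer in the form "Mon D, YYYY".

Jun 18, 2007

The stated deadline is Jun 19, 2007.
Jun 19, 2007 is a listed holiday; the preceding business day is Jun 18, 2007 (Monday).
So the filing is due Jun 18, 2007.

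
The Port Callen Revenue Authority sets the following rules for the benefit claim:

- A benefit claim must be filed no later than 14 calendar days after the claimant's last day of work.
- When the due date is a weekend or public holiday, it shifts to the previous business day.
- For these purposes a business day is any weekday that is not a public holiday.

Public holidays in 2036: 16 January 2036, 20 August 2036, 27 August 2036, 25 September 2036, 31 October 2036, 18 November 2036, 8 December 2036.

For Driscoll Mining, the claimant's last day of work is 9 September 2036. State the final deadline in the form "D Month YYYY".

23 September 2036

Adding 14 calendar days to 9 September 2036 gives 23 September 2036.
Since 23 September 2036 is a Tuesday and not a holiday, the date is unchanged.
So the filing is due 23 September 2036.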